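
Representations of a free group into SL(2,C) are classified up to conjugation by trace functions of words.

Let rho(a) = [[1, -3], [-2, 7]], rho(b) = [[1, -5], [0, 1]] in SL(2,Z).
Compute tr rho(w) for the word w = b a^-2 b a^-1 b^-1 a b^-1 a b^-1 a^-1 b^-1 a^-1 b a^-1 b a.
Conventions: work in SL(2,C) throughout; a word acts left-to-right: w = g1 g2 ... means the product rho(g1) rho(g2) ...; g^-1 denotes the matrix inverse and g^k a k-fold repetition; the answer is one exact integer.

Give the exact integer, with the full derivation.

-11256312

rho(b) = [[1, -5], [0, 1]]
... * rho(a^-1) = [[7, 3], [2, 1]]  ->  [[-3, -2], [2, 1]]
... * rho(a^-1) = [[7, 3], [2, 1]]  ->  [[-25, -11], [16, 7]]
... * rho(b) = [[1, -5], [0, 1]]  ->  [[-25, 114], [16, -73]]
... * rho(a^-1) = [[7, 3], [2, 1]]  ->  [[53, 39], [-34, -25]]
... * rho(b^-1) = [[1, 5], [0, 1]]  ->  [[53, 304], [-34, -195]]
... * rho(a) = [[1, -3], [-2, 7]]  ->  [[-555, 1969], [356, -1263]]
... * rho(b^-1) = [[1, 5], [0, 1]]  ->  [[-555, -806], [356, 517]]
... * rho(a) = [[1, -3], [-2, 7]]  ->  [[1057, -3977], [-678, 2551]]
... * rho(b^-1) = [[1, 5], [0, 1]]  ->  [[1057, 1308], [-678, -839]]
... * rho(a^-1) = [[7, 3], [2, 1]]  ->  [[10015, 4479], [-6424, -2873]]
... * rho(b^-1) = [[1, 5], [0, 1]]  ->  [[10015, 54554], [-6424, -34993]]
... * rho(a^-1) = [[7, 3], [2, 1]]  ->  [[179213, 84599], [-114954, -54265]]
... * rho(b) = [[1, -5], [0, 1]]  ->  [[179213, -811466], [-114954, 520505]]
... * rho(a^-1) = [[7, 3], [2, 1]]  ->  [[-368441, -273827], [236332, 175643]]
... * rho(b) = [[1, -5], [0, 1]]  ->  [[-368441, 1568378], [236332, -1006017]]
... * rho(a) = [[1, -3], [-2, 7]]  ->  [[-3505197, 12083969], [2248366, -7751115]]
tr = -3505197 + -7751115 = -11256312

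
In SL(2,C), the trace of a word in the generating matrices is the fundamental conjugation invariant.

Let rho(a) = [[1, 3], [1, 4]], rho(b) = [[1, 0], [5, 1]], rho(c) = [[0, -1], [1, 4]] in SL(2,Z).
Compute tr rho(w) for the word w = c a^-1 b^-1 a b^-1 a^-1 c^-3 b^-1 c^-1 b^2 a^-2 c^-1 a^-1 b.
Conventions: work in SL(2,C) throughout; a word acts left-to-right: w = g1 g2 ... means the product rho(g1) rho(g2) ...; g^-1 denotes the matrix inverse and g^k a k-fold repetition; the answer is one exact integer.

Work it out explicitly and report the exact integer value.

-65900937

rho(c) = [[0, -1], [1, 4]]
... * rho(a^-1) = [[4, -3], [-1, 1]]  ->  [[1, -1], [0, 1]]
... * rho(b^-1) = [[1, 0], [-5, 1]]  ->  [[6, -1], [-5, 1]]
... * rho(a) = [[1, 3], [1, 4]]  ->  [[5, 14], [-4, -11]]
... * rho(b^-1) = [[1, 0], [-5, 1]]  ->  [[-65, 14], [51, -11]]
... * rho(a^-1) = [[4, -3], [-1, 1]]  ->  [[-274, 209], [215, -164]]
... * rho(c^-1) = [[4, 1], [-1, 0]]  ->  [[-1305, -274], [1024, 215]]
... * rho(c^-1) = [[4, 1], [-1, 0]]  ->  [[-4946, -1305], [3881, 1024]]
... * rho(c^-1) = [[4, 1], [-1, 0]]  ->  [[-18479, -4946], [14500, 3881]]
... * rho(b^-1) = [[1, 0], [-5, 1]]  ->  [[6251, -4946], [-4905, 3881]]
... * rho(c^-1) = [[4, 1], [-1, 0]]  ->  [[29950, 6251], [-23501, -4905]]
... * rho(b) = [[1, 0], [5, 1]]  ->  [[61205, 6251], [-48026, -4905]]
... * rho(b) = [[1, 0], [5, 1]]  ->  [[92460, 6251], [-72551, -4905]]
... * rho(a^-1) = [[4, -3], [-1, 1]]  ->  [[363589, -271129], [-285299, 212748]]
... * rho(a^-1) = [[4, -3], [-1, 1]]  ->  [[1725485, -1361896], [-1353944, 1068645]]
... * rho(c^-1) = [[4, 1], [-1, 0]]  ->  [[8263836, 1725485], [-6484421, -1353944]]
... * rho(a^-1) = [[4, -3], [-1, 1]]  ->  [[31329859, -23066023], [-24583740, 18099319]]
... * rho(b) = [[1, 0], [5, 1]]  ->  [[-84000256, -23066023], [65912855, 18099319]]
tr = -84000256 + 18099319 = -65900937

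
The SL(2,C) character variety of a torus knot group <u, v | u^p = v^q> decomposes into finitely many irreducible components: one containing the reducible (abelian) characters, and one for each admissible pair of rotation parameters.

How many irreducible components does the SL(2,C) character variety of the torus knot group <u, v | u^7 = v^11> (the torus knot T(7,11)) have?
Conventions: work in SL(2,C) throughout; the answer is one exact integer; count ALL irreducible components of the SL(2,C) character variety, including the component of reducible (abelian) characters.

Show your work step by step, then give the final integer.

Gamma = < u, v | u^7 = v^11 > (torus knot T(7,11)); the central element u^7 = v^11 acts as +I or -I in any irreducible SL(2,C) representation.
This locks tr(u) to 2*cos(pi*alpha/7), alpha in 1..6, and tr(v) to 2*cos(pi*beta/11), beta in 1..10, on each component of irreducible characters.
Consistency of u^7 = (-1)^alpha I with v^11 = (-1)^beta I forces alpha = beta (mod 2).
Counting: 3 odd alphas x 5 odd betas + 3 even alphas x 5 even betas = 15 + 15 = 30.
components with irreducible characters: 30; plus the single component of reducible (abelian) characters: total 31.

31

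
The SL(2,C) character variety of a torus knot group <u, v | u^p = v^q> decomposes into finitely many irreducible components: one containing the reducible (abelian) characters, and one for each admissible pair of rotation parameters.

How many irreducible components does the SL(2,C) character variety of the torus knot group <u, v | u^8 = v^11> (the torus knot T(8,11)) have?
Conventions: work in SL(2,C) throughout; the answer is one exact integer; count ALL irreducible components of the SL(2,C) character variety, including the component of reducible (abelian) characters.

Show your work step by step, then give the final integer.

36

Gamma = < u, v | u^8 = v^11 > (torus knot T(8,11)); the central element u^8 = v^11 acts as +I or -I in any irreducible SL(2,C) representation.
This locks tr(u) to 2*cos(pi*alpha/8), alpha in 1..7, and tr(v) to 2*cos(pi*beta/11), beta in 1..10, on each component of irreducible characters.
u^8 = (-1)^alpha I and v^11 = (-1)^beta I must agree, so alpha and beta have equal parity.
count pairs: odd alpha (4 choices) x odd beta (5), plus even alpha (3) x even beta (5): 4*5 + 3*5 = 35.
That is 35 components of irreducible characters, and with the reducible (abelian) component the total is 36.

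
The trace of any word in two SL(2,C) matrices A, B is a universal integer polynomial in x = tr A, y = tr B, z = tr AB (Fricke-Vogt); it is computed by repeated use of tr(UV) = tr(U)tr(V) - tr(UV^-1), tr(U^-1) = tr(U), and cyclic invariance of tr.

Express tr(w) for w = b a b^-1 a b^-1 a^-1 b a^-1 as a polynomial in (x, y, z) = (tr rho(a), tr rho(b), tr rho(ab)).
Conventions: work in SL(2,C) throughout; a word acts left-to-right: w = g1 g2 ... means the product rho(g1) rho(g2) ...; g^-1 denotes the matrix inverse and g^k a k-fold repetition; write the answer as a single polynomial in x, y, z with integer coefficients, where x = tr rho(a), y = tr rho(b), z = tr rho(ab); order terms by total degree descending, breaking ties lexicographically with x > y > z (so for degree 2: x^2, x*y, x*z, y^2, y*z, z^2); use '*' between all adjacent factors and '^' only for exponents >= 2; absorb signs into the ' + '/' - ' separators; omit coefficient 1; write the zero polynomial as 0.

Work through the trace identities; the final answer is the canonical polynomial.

trace(b a^2) = trace(a) trace(b a) - trace(b) = x*z - y
reduce: trace(b^2 a) = trace(b) trace(a b) - trace(a) = y*z - x
so trace(b^2) = trace(b) trace(b) - trace(1) = y^2 - 2
trace(a b^2 a) = trace(a) trace(b^2 a) - trace(b^2) = x*y*z - x^2 - y^2 + 2
trace(a b^2 a^2) = trace(a) trace(a b^2 a) - trace(a b^2) = x^2*y*z - x^3 - x*y^2 - y*z + 3*x
trace(b a b a) = trace(b a) trace(b a) - trace(1)   [split at repeated b] = z^2 - 2
trace(a^2 b a b) = trace(a) trace(b a b a) - trace(b a b) = x*z^2 - y*z - x
trace(a^2 b a) = trace(a) trace(a b a) - trace(a b) = x^2*z - x*y - z
trace(a b^2 a^2 b) = trace(b) trace(a^2 b a b) - trace(a^2 b a) = x*y*z^2 - x^2*z - y^2*z + z
trace(b^2 a^2 b^-1 a) = trace(a b^2 a^2) trace(b) - trace(a b^2 a^2 b) = x^2*y^2*z - x^3*y - x*y^3 - x*y*z^2 + x^2*z + 3*x*y - z
so trace(a b^-1 a^-1 b^2 a) = trace(b^2 a^2 b^-1) trace(a) - trace(b^2 a^2 b^-1 a) = -x^2*y^2*z + x^3*y + x*y^3 + x*y*z^2 - 4*x*y + z
reduce: trace(b^2 a b) = trace(b) trace(b a b) - trace(b a) = y^2*z - x*y - z
so trace(a b a b^2) = trace(b) trace(a b a b) - trace(a b a) = y*z^2 - x*z - y
so trace(b^2 a b a b) = trace(b) trace(a b a b^2) - trace(a b a b) = y^2*z^2 - x*y*z - y^2 - z^2 + 2
trace(a b a b a b) = trace(a b) trace(a b a b) - trace(a^-1 b^-1)   [split at repeated a] = z^3 - 3*z
trace(b^2 a b a b a) = trace(b) trace(a b a b a b) - trace(a b a b a) = y*z^3 - x*z^2 - 2*y*z + x
reduce: trace(a^-1 b^2 a b a b) = trace(b^2 a b a b) trace(a) - trace(b^2 a b a b a) = x*y^2*z^2 - x^2*y*z - y*z^3 - x*y^2 + 2*y*z + x
trace(a b^-1 a^-1 b^2 a b) = trace(a^-1 b^2 a b a) trace(b) - trace(a^-1 b^2 a b a b) = -x*y^2*z^2 + x^2*y*z + y^3*z + y*z^3 - 3*y*z - x
reduce: trace(b a b^-1 a b^-1 a^-1 b) = trace(a b^-1 a^-1 b^2 a) trace(b) - trace(a b^-1 a^-1 b^2 a b) = -x^2*y^3*z + x^3*y^2 + x*y^4 + 2*x*y^2*z^2 - x^2*y*z - y^3*z - y*z^3 - 4*x*y^2 + 4*y*z + x
reduce: trace(a b a b^-1 a) = trace(a^2 b a) trace(b) - trace(a^2 b a b) = x^2*y*z - x*y^2 - x*z^2 + x
trace(a b a b a^2) = trace(a) trace(b a b a^2) - trace(b a b a) = x^2*z^2 - x*y*z - x^2 - z^2 + 2
trace(a b a b a^2 b) = trace(a) trace(b a b a b a) - trace(b a b a b) = x*z^3 - y*z^2 - 2*x*z + y
reduce: trace(a b^-1 a b a b a) = trace(a b a b a^2) trace(b) - trace(a b a b a^2 b) = x^2*y*z^2 - x*y^2*z - x*z^3 - x^2*y + 2*x*z + y
trace(a b a b a b a b) = trace(a b) trace(a b a b a b) - trace(a^-1 b^-1 a^-1 b^-1)   [split at repeated a] = z^4 - 4*z^2 + 2
reduce: trace(a b^-1 a b a b a b) = trace(a b a b a b a) trace(b) - trace(a b a b a b a b) = x*y*z^3 - y^2*z^2 - z^4 - 2*x*y*z + y^2 + 4*z^2 - 2
trace(b a b a b^-1 a b^-1 a) = trace(a b^-1 a b a b a) trace(b) - trace(a b^-1 a b a b a b) = x^2*y^2*z^2 - x*y^3*z - 2*x*y*z^3 - x^2*y^2 + y^2*z^2 + z^4 + 4*x*y*z - 4*z^2 + 2
reduce: trace(b a b^-1 a b^-1 a^-1 b a) = trace(b a b a b^-1 a b^-1) trace(a) - trace(b a b a b^-1 a b^-1 a) = -x^2*y^2*z^2 + x^3*y*z + x*y^3*z + 2*x*y*z^3 - x^2*z^2 - y^2*z^2 - z^4 - 4*x*y*z + x^2 + 4*z^2 - 2
so trace(b a b^-1 a b^-1 a^-1 b a^-1) = trace(b a b^-1 a b^-1 a^-1 b) trace(a) - trace(b a b^-1 a b^-1 a^-1 b a) = -x^3*y^3*z + x^4*y^2 + x^2*y^4 + 3*x^2*y^2*z^2 - 2*x^3*y*z - 2*x*y^3*z - 3*x*y*z^3 - 4*x^2*y^2 + x^2*z^2 + y^2*z^2 + z^4 + 8*x*y*z - 4*z^2 + 2

-x^3*y^3*z + x^4*y^2 + x^2*y^4 + 3*x^2*y^2*z^2 - 2*x^3*y*z - 2*x*y^3*z - 3*x*y*z^3 - 4*x^2*y^2 + x^2*z^2 + y^2*z^2 + z^4 + 8*x*y*z - 4*z^2 + 2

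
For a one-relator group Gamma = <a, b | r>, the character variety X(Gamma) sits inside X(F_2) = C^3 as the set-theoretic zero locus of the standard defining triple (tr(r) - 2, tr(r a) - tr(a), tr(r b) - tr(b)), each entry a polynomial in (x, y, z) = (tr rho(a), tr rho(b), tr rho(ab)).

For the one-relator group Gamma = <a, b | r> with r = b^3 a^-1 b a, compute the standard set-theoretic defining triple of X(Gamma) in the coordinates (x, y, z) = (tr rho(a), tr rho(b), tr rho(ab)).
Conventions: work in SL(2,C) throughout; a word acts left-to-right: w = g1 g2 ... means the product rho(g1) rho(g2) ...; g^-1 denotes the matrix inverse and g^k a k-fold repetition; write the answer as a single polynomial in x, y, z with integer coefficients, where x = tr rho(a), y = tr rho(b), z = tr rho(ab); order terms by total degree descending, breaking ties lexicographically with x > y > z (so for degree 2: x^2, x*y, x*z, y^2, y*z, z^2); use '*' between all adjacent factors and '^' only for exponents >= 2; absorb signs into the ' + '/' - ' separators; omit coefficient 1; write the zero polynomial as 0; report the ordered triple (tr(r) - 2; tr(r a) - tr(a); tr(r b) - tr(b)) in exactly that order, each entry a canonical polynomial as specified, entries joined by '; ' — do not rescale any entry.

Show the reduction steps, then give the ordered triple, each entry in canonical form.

trace(b a b) = trace(b) trace(a b) - trace(a) = y*z - x
trace(b^2 a b) = trace(b) trace(b a b) - trace(b a) = y^2*z - x*y - z
trace(b a b^3) = trace(b) trace(b^2 a b) - trace(b^2 a) = y^3*z - x*y^2 - 2*y*z + x
trace(a b a b) = trace(b a) trace(b a) - trace(1) = z^2 - 2
trace(a b a) = trace(a) trace(b a) - trace(b) = x*z - y
trace(b a b a b) = trace(b) trace(a b a b) - trace(a b a) = y*z^2 - x*z - y
trace(b a b^3 a) = trace(b) trace(b a b a b) - trace(b a b a) = y^2*z^2 - x*y*z - y^2 - z^2 + 2
trace(b^3 a^-1 b a) = trace(b a b^3) trace(a) - trace(b a b^3 a) = x*y^3*z - x^2*y^2 - y^2*z^2 - x*y*z + x^2 + y^2 + z^2 - 2
trace(b^2) = trace(b) trace(b) - trace(1)  (reduce the b square) = y^2 - 2
trace(b^3) = trace(b) trace(b^2) - trace(b)  (reduce the b square) = y^3 - 3*y
trace(b a^2 b^2) = trace(a) trace(b^3 a) - trace(b^3)  (reduce the a square) = x*y^2*z - x^2*y - y^3 - x*z + 3*y
trace(a^2) = trace(a) trace(a) - trace(1)  (reduce the a square) = x^2 - 2
trace(b a^2 b) = trace(b) trace(a^2 b) - trace(a^2)  (reduce the b square) = x*y*z - x^2 - y^2 + 2
trace(b a^2 b^3) = trace(b) trace(b a^2 b^2) - trace(b a^2 b)  (reduce the b square) = x*y^3*z - x^2*y^2 - y^4 - 2*x*y*z + x^2 + 4*y^2 - 2
trace(a b a^2 b) = trace(a) trace(b a b a) - trace(b a b)  (reduce the a square) = x*z^2 - y*z - x
trace(a b a^2) = trace(a) trace(a b a) - trace(a b)  (reduce the a square) = x^2*z - x*y - z
trace(a b a^2 b^2) = trace(b) trace(a b a^2 b) - trace(a b a^2)  (reduce the b square) = x*y*z^2 - x^2*z - y^2*z + z
trace(b a^2 b^3 a) = trace(b) trace(a b a^2 b^2) - trace(a b a^2 b)  (reduce the b square) = x*y^2*z^2 - x^2*y*z - y^3*z - x*z^2 + 2*y*z + x
trace(b^3 a^-1 b a^2) = trace(b a^2 b^3) trace(a) - trace(b a^2 b^3 a)  (eliminate a^-1) = x^2*y^3*z - x^3*y^2 - x*y^4 - x*y^2*z^2 - x^2*y*z + y^3*z + x^3 + 4*x*y^2 + x*z^2 - 2*y*z - 3*x
trace(b a b^4) = trace(b) trace(a b^4) - trace(a b^3)  (reduce the b square) = y^4*z - x*y^3 - 3*y^2*z + 2*x*y + z
trace(b a b^4 a) = trace(b) trace(b a b a b^2) - trace(b a b a b)  (reduce the b square) = y^3*z^2 - x*y^2*z - y^3 - 2*y*z^2 + x*z + 3*y
trace(b^3 a^-1 b a b) = trace(b a b^4) trace(a) - trace(b a b^4 a)  (eliminate a^-1) = x*y^4*z - x^2*y^3 - y^3*z^2 - 2*x*y^2*z + 2*x^2*y + y^3 + 2*y*z^2 - 3*y
assemble the triple (trace(r) - 2; trace(r a) - x; trace(r b) - y)

x*y^3*z - x^2*y^2 - y^2*z^2 - x*y*z + x^2 + y^2 + z^2 - 4; x^2*y^3*z - x^3*y^2 - x*y^4 - x*y^2*z^2 - x^2*y*z + y^3*z + x^3 + 4*x*y^2 + x*z^2 - 2*y*z - 4*x; x*y^4*z - x^2*y^3 - y^3*z^2 - 2*x*y^2*z + 2*x^2*y + y^3 + 2*y*z^2 - 4*y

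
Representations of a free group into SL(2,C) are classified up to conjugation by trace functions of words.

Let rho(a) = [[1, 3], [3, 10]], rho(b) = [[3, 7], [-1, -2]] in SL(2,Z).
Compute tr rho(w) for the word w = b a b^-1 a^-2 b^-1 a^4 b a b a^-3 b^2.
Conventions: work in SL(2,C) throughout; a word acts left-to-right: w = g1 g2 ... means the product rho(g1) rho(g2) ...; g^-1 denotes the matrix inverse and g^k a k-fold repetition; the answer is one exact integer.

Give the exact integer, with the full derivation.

-15552119

rho(b) = [[3, 7], [-1, -2]]
... * rho(a) = [[1, 3], [3, 10]]  ->  [[24, 79], [-7, -23]]
... * rho(b^-1) = [[-2, -7], [1, 3]]  ->  [[31, 69], [-9, -20]]
... * rho(a^-1) = [[10, -3], [-3, 1]]  ->  [[103, -24], [-30, 7]]
... * rho(a^-1) = [[10, -3], [-3, 1]]  ->  [[1102, -333], [-321, 97]]
... * rho(b^-1) = [[-2, -7], [1, 3]]  ->  [[-2537, -8713], [739, 2538]]
... * rho(a) = [[1, 3], [3, 10]]  ->  [[-28676, -94741], [8353, 27597]]
... * rho(a) = [[1, 3], [3, 10]]  ->  [[-312899, -1033438], [91144, 301029]]
... * rho(a) = [[1, 3], [3, 10]]  ->  [[-3413213, -11273077], [994231, 3283722]]
... * rho(a) = [[1, 3], [3, 10]]  ->  [[-37232444, -122970409], [10845397, 35819913]]
... * rho(b) = [[3, 7], [-1, -2]]  ->  [[11273077, -14686290], [-3283722, 4277953]]
... * rho(a) = [[1, 3], [3, 10]]  ->  [[-32785793, -113043669], [9550137, 32928364]]
... * rho(b) = [[3, 7], [-1, -2]]  ->  [[14686290, -3413213], [-4277953, 994231]]
... * rho(a^-1) = [[10, -3], [-3, 1]]  ->  [[157102539, -47472083], [-45762223, 13828090]]
... * rho(a^-1) = [[10, -3], [-3, 1]]  ->  [[1713441639, -518779700], [-499106500, 151114759]]
... * rho(a^-1) = [[10, -3], [-3, 1]]  ->  [[18690755490, -5659104617], [-5444409277, 1648434259]]
... * rho(b) = [[3, 7], [-1, -2]]  ->  [[61731371087, 142153497664], [-17981662090, -41407733457]]
... * rho(b) = [[3, 7], [-1, -2]]  ->  [[43040615597, 147812602281], [-12537252813, -43056167716]]
tr = 43040615597 + -43056167716 = -15552119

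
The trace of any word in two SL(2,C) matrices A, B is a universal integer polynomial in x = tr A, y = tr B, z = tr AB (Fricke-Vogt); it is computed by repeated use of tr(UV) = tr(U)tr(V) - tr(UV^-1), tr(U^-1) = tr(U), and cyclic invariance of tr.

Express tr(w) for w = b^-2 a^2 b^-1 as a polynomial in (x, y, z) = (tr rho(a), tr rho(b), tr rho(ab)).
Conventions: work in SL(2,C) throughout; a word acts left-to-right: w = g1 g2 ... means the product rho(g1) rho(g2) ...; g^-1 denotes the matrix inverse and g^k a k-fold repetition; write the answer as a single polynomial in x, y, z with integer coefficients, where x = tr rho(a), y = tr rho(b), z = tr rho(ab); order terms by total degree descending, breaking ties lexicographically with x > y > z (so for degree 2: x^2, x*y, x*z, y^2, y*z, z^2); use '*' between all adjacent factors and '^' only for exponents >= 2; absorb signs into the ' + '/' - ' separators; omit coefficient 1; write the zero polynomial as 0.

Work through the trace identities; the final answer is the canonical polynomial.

x^2*y^3 - x*y^2*z - 2*x^2*y - y^3 + x*z + 3*y

trace(a^2) = trace(a)*trace(a) - trace(1)  (reduce the a square) = x^2 - 2
trace(a^2 b) = trace(a)*trace(b a) - trace(b)  (reduce the a square) = x*z - y
trace(b^-1 a^2) = trace(a^2)*trace(b) - trace(a^2 b)  (eliminate b^-1) = x^2*y - x*z - y
trace(a^2 b^-2) = trace(b^-1 a^2)*trace(b) - trace(b^-1 a^2 b)  (eliminate b^-1) = x^2*y^2 - x*y*z - x^2 - y^2 + 2
trace(b^-2 a^2 b^-1) = trace(a^2 b^-2)*trace(b) - trace(a^2 b^-1)  (eliminate b^-1) = x^2*y^3 - x*y^2*z - 2*x^2*y - y^3 + x*z + 3*y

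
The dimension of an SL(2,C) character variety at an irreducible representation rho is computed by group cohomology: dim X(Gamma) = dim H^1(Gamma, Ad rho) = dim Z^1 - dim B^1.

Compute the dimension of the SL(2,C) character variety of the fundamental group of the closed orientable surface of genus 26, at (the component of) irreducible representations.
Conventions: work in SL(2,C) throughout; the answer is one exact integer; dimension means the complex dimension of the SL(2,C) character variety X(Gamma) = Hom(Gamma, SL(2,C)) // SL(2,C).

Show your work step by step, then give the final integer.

pi_1 of the closed genus-26 surface has 52 generators bound by the single product-of-commutators relator.
Unconstrained cocycle data is one sl_2 vector per generator (156 dimensions), cut by the relator condition d_2(z) = 0.
At an irreducible rho, H^2 = coker(d_2) vanishes (Poincare duality: H^2 is dual to H^0 = invariants = 0), so d_2 is surjective onto sl_2 and dim Z^1 = 156 - 3 = 153.
As always at irreducible rho, dim B^1 = 3.
Hence dim X = 153 - 3 = 150.

150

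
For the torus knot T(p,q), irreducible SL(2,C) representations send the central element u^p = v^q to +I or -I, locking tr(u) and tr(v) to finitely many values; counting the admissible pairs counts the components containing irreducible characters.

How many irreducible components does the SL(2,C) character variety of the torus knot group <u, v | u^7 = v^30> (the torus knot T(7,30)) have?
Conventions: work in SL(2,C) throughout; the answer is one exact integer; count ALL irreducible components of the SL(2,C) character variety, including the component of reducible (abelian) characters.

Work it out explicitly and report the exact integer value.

88

Gamma = < u, v | u^7 = v^30 > (torus knot T(7,30)); the central element u^7 = v^30 acts as +I or -I in any irreducible SL(2,C) representation.
This locks tr(u) to 2*cos(pi*alpha/7), alpha in 1..6, and tr(v) to 2*cos(pi*beta/30), beta in 1..29, on each component of irreducible characters.
u^7 = (-1)^alpha I and v^30 = (-1)^beta I must agree, so alpha and beta have equal parity.
count pairs: odd alpha (3 choices) x odd beta (15), plus even alpha (3) x even beta (14): 3*15 + 3*14 = 87.
That is 87 components of irreducible characters, and with the reducible (abelian) component the total is 88.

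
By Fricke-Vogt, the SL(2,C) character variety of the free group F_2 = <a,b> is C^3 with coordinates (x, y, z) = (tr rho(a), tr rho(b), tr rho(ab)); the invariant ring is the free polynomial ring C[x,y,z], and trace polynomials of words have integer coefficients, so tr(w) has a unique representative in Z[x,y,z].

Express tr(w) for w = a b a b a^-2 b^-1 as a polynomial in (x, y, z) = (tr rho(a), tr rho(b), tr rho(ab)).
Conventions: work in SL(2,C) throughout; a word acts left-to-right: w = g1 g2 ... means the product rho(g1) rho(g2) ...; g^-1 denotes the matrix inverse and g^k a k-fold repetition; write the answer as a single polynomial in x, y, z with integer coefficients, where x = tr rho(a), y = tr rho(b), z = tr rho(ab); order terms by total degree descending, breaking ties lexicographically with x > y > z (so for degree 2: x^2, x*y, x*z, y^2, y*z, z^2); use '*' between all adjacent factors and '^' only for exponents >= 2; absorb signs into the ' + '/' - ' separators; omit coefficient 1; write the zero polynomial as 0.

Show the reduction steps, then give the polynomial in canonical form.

-x^2*y*z^2 + x^3*z + x*y^2*z + x*z^3 - 4*x*z + y

tr(b a b) = tr(b) tr(a b) - tr(a) = y*z - x
tr(a b a b) = tr(b a) tr(b a) - tr(1)   [split at repeated b] = z^2 - 2
use: tr(a b a) = tr(a) tr(b a) - tr(b) = x*z - y
use: tr(b a b a b) = tr(b) tr(a b a b) - tr(a b a) = y*z^2 - x*z - y
use: tr(b a b a b a) = tr(a b a b) tr(a b) - tr(b a)   [split at repeated a] = z^3 - 3*z
use: tr(a b a b a^-1 b) = tr(b a b a b) tr(a) - tr(b a b a b a) = x*y*z^2 - x^2*z - z^3 - x*y + 3*z
tr(a^-1 b^-1 a b a b) = tr(a b a b a^-1) tr(b) - tr(a b a b a^-1 b) = -x*y*z^2 + x^2*z + y^2*z + z^3 - 3*z
tr(a b a b a^-2 b^-1) = tr(a^-1 b^-1 a b a b) tr(a) - tr(a^-1 b^-1 a b a b a) = -x^2*y*z^2 + x^3*z + x*y^2*z + x*z^3 - 4*x*z + y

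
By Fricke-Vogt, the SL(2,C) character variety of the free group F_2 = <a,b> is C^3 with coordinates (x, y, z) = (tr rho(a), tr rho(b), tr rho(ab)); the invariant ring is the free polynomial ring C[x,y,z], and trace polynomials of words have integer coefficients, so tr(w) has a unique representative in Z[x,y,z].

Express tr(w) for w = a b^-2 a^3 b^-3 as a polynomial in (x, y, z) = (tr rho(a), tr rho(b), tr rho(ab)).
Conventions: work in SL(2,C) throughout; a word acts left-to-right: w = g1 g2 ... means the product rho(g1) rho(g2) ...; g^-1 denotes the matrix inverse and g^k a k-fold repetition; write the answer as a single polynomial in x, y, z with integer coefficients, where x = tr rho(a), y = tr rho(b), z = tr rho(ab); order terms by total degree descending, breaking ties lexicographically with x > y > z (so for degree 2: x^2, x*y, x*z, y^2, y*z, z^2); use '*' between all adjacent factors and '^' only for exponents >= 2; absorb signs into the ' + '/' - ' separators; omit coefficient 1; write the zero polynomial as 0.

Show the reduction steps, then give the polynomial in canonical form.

trace(a^2) = trace(a)*trace(a) - trace(1)   [square of a] = x^2 - 2
trace(a^3) = trace(a)*trace(a^2) - trace(a)   [square of a] = x^3 - 3*x
trace(a^4) = trace(a)*trace(a^3) - trace(a^2)   [square of a] = x^4 - 4*x^2 + 2
trace(a b a) = trace(a)*trace(b a) - trace(b)   [square of a] = x*z - y
trace(a^2 b a) = trace(a)*trace(a b a) - trace(a b)   [square of a] = x^2*z - x*y - z
trace(a^4 b) = trace(a)*trace(a^2 b a) - trace(a^2 b)   [square of a] = x^3*z - x^2*y - 2*x*z + y
trace(a^3 b^-1 a) = trace(a^4)*trace(b) - trace(a^4 b)   [inverse elimination on b] = x^4*y - x^3*z - 3*x^2*y + 2*x*z + y
trace(b a b a) = trace(a b)*trace(a b) - trace(1)   [split at a repeated a] = z^2 - 2
trace(b a b) = trace(b)*trace(a b) - trace(a)   [square of b] = y*z - x
trace(b a b a^2) = trace(a)*trace(b a b a) - trace(b a b)   [square of a] = x*z^2 - y*z - x
trace(a b a^3 b) = trace(a)*trace(b a b a^2) - trace(b a b a)   [square of a] = x^2*z^2 - x*y*z - x^2 - z^2 + 2
trace(a^3 b^-1 a b) = trace(a b a^3)*trace(b) - trace(a b a^3 b)   [inverse elimination on b] = x^3*y*z - x^2*y^2 - x^2*z^2 - x*y*z + x^2 + y^2 + z^2 - 2
trace(b^-1 a b^-1 a^3) = trace(a^3 b^-1 a)*trace(b) - trace(a^3 b^-1 a b)   [inverse elimination on b] = x^4*y^2 - 2*x^3*y*z - 2*x^2*y^2 + x^2*z^2 + 3*x*y*z - x^2 - z^2 + 2
trace(a b^-1 a^3 b^-2) = trace(b^-1 a b^-1 a^3)*trace(b) - trace(b^-1 a b^-1 a^3 b)   [inverse elimination on b] = x^4*y^3 - 2*x^3*y^2*z - x^4*y - 2*x^2*y^3 + x^2*y*z^2 + x^3*z + 3*x*y^2*z + 2*x^2*y - y*z^2 - 2*x*z + y
trace(b^-1 a^3 b^-3 a) = trace(a b^-1 a^3 b^-2)*trace(b) - trace(a b^-1 a^3 b^-1)   [inverse elimination on b] = x^4*y^4 - 2*x^3*y^3*z - 2*x^4*y^2 - 2*x^2*y^4 + x^2*y^2*z^2 + 3*x^3*y*z + 3*x*y^3*z + 4*x^2*y^2 - x^2*z^2 - y^2*z^2 - 5*x*y*z + x^2 + y^2 + z^2 - 2
trace(b^-2 a^4) = trace(a^4 b^-1)*trace(b) - trace(a^4)   [inverse elimination on b] = x^4*y^2 - x^3*y*z - x^4 - 3*x^2*y^2 + 2*x*y*z + 4*x^2 + y^2 - 2
trace(a^3 b^-3 a) = trace(b^-2 a^4)*trace(b) - trace(b^-2 a^4 b)   [inverse elimination on b] = x^4*y^3 - x^3*y^2*z - 2*x^4*y - 3*x^2*y^3 + x^3*z + 2*x*y^2*z + 7*x^2*y + y^3 - 2*x*z - 3*y
trace(a b^-2 a^3 b^-3) = trace(b^-1 a^3 b^-3 a)*trace(b) - trace(b^-1 a^3 b^-3 a b)   [inverse elimination on b] = x^4*y^5 - 2*x^3*y^4*z - 3*x^4*y^3 - 2*x^2*y^5 + x^2*y^3*z^2 + 4*x^3*y^2*z + 3*x*y^4*z + 2*x^4*y + 7*x^2*y^3 - x^2*y*z^2 - y^3*z^2 - x^3*z - 7*x*y^2*z - 6*x^2*y + y*z^2 + 2*x*z + y

x^4*y^5 - 2*x^3*y^4*z - 3*x^4*y^3 - 2*x^2*y^5 + x^2*y^3*z^2 + 4*x^3*y^2*z + 3*x*y^4*z + 2*x^4*y + 7*x^2*y^3 - x^2*y*z^2 - y^3*z^2 - x^3*z - 7*x*y^2*z - 6*x^2*y + y*z^2 + 2*x*z + y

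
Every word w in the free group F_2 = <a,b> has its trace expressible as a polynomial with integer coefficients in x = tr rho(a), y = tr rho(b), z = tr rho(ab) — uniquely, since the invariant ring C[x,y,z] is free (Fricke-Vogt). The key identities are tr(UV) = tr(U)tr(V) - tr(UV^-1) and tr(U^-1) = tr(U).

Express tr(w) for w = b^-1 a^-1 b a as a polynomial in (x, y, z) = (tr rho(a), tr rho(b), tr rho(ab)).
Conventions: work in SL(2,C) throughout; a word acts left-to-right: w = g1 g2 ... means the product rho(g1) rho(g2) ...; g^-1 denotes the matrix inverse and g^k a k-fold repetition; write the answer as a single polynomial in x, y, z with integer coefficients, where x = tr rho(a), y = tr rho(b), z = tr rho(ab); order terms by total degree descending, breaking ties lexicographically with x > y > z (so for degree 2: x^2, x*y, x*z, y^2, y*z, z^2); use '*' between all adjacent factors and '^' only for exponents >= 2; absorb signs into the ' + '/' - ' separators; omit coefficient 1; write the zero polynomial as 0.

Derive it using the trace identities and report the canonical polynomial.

-x*y*z + x^2 + y^2 + z^2 - 2

apply: tr(b a b) = tr(b) tr(a b) - tr(a) = y*z - x
apply: tr(b a b a) = tr(b a) tr(b a) - tr(1) = z^2 - 2
apply: tr(a^-1 b a b) = tr(b a b) tr(a) - tr(b a b a) = x*y*z - x^2 - z^2 + 2
use: tr(b^-1 a^-1 b a) = tr(a^-1 b a) tr(b) - tr(a^-1 b a b) = -x*y*z + x^2 + y^2 + z^2 - 2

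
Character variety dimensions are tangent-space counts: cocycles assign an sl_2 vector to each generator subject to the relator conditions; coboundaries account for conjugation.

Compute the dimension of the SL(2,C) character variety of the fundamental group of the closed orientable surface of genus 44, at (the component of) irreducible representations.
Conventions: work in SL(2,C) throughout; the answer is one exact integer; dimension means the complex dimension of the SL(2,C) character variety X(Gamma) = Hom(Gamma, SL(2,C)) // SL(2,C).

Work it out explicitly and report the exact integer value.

258

The genus-44 surface group: 2g = 88 generators, one relator prod [a_i, b_i].
Unconstrained cocycle data is one sl_2 vector per generator (264 dimensions), cut by the relator condition d_2(z) = 0.
At an irreducible rho, H^2 = coker(d_2) vanishes (Poincare duality: H^2 is dual to H^0 = invariants = 0), so d_2 is surjective onto sl_2 and dim Z^1 = 264 - 3 = 261.
As always at irreducible rho, dim B^1 = 3.
Hence dim X = 261 - 3 = 258.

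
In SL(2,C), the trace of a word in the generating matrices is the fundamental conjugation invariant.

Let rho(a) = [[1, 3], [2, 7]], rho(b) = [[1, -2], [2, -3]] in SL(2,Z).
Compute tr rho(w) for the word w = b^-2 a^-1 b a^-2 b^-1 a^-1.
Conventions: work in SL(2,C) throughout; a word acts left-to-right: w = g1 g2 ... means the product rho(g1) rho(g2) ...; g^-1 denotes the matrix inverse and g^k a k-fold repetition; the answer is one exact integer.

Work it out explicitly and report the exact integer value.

-8638

rho(b^-1) = [[-3, 2], [-2, 1]]
... * rho(b^-1) = [[-3, 2], [-2, 1]]  ->  [[5, -4], [4, -3]]
... * rho(a^-1) = [[7, -3], [-2, 1]]  ->  [[43, -19], [34, -15]]
... * rho(b) = [[1, -2], [2, -3]]  ->  [[5, -29], [4, -23]]
... * rho(a^-1) = [[7, -3], [-2, 1]]  ->  [[93, -44], [74, -35]]
... * rho(a^-1) = [[7, -3], [-2, 1]]  ->  [[739, -323], [588, -257]]
... * rho(b^-1) = [[-3, 2], [-2, 1]]  ->  [[-1571, 1155], [-1250, 919]]
... * rho(a^-1) = [[7, -3], [-2, 1]]  ->  [[-13307, 5868], [-10588, 4669]]
tr = -13307 + 4669 = -8638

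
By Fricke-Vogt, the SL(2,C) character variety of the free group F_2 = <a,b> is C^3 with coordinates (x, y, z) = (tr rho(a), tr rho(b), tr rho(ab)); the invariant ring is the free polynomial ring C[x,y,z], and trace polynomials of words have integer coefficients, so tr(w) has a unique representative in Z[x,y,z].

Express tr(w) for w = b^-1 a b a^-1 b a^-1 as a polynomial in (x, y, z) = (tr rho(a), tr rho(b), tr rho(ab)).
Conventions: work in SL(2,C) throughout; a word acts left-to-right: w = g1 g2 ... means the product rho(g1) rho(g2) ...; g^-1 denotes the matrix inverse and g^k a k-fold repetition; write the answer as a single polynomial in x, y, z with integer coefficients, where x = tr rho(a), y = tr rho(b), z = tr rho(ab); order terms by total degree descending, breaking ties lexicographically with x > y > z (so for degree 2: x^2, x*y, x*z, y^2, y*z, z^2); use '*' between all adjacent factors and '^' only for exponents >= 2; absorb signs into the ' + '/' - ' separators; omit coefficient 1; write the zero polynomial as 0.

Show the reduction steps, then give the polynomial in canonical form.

-x^2*y^2*z + x^3*y + x*y^3 + 2*x*y*z^2 - x^2*z - y^2*z - z^3 - 3*x*y + 3*z

and tr(b^2 a) = tr(b) * tr(a b) - tr(a) = y*z - x
tr(b^2) = tr(b) * tr(b) - tr(1) = y^2 - 2
tr(b a^2 b) = tr(a) * tr(b^2 a) - tr(b^2) = x*y*z - x^2 - y^2 + 2
tr(b a b a) = tr(a b) * tr(a b) - tr(1)   [split at repeated a] = z^2 - 2
tr(b a^2 b a) = tr(a) * tr(b a b a) - tr(b a b) = x*z^2 - y*z - x
tr(a b a^-1 b a) = tr(b a^2 b) * tr(a) - tr(b a^2 b a) = x^2*y*z - x^3 - x*y^2 - x*z^2 + y*z + 3*x
tr(a b a) = tr(a) * tr(b a) - tr(b) = x*z - y
and tr(b a b a b) = tr(b) * tr(a b a b) - tr(a b a) = y*z^2 - x*z - y
tr(b a b a b a) = tr(b a b a) * tr(b a) - tr(a b)   [split at repeated b] = z^3 - 3*z
next, tr(a b a^-1 b a b) = tr(b a b a b) * tr(a) - tr(b a b a b a) = x*y*z^2 - x^2*z - z^3 - x*y + 3*z
tr(b^-1 a b a^-1 b a) = tr(a b a^-1 b a) * tr(b) - tr(a b a^-1 b a b) = x^2*y^2*z - x^3*y - x*y^3 - 2*x*y*z^2 + x^2*z + y^2*z + z^3 + 4*x*y - 3*z
tr(b^-1 a b a^-1 b a^-1) = tr(b^-1 a b a^-1 b) * tr(a) - tr(b^-1 a b a^-1 b a) = -x^2*y^2*z + x^3*y + x*y^3 + 2*x*y*z^2 - x^2*z - y^2*z - z^3 - 3*x*y + 3*z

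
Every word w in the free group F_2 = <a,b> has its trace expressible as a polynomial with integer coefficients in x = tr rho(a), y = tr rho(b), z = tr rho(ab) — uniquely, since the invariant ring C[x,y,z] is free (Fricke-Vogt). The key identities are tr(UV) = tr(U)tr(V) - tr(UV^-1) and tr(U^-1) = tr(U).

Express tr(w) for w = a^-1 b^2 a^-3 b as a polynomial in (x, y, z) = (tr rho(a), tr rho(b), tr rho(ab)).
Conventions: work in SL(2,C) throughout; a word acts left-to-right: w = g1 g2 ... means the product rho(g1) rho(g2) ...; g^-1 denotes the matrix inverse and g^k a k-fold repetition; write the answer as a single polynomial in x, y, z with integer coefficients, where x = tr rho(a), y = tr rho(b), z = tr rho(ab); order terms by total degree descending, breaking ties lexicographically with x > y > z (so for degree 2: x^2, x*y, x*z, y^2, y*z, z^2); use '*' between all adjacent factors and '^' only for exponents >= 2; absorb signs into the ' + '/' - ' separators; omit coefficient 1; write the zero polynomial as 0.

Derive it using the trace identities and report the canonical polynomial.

and trace(b^2) = trace(b) * trace(b) - trace(1)  (reduce the b square) = y^2 - 2
trace(b^3) = trace(b) * trace(b^2) - trace(b)  (reduce the b square) = y^3 - 3*y
trace(b a b) = trace(b) * trace(a b) - trace(a)  (reduce the b square) = y*z - x
next, trace(b^3 a) = trace(b) * trace(b a b) - trace(b a)  (reduce the b square) = y^2*z - x*y - z
trace(a^-1 b^3) = trace(b^3) * trace(a) - trace(b^3 a)  (eliminate a^-1) = x*y^3 - y^2*z - 2*x*y + z
next, trace(b^2 a^-2 b) = trace(a^-1 b^3) * trace(a) - trace(a^-1 b^3 a)  (eliminate a^-1) = x^2*y^3 - x*y^2*z - 2*x^2*y - y^3 + x*z + 3*y
and trace(a b a b) = trace(b a) * trace(b a) - trace(1)  (split on b) = z^2 - 2
trace(a b a) = trace(a) * trace(b a) - trace(b)  (reduce the a square) = x*z - y
trace(b a b^2 a) = trace(b) * trace(a b a b) - trace(a b a)  (reduce the b square) = y*z^2 - x*z - y
next, trace(b a b^2 a^-1) = trace(b a b^2) * trace(a) - trace(b a b^2 a)  (eliminate a^-1) = x*y^2*z - x^2*y - y*z^2 + y
and trace(b^2 a^-2 b a) = trace(b a b^2 a^-1) * trace(a) - trace(b a b^2)  (eliminate a^-1) = x^2*y^2*z - x^3*y - x*y*z^2 - y^2*z + 2*x*y + z
trace(b a^-1 b^2 a^-2) = trace(b^2 a^-2 b) * trace(a) - trace(b^2 a^-2 b a)  (eliminate a^-1) = x^3*y^3 - 2*x^2*y^2*z - x^3*y - x*y^3 + x*y*z^2 + x^2*z + y^2*z + x*y - z
trace(b a^-1 b^2 a) = trace(b^2 a b) * trace(a) - trace(b^2 a b a)  (eliminate a^-1) = x*y^2*z - x^2*y - y*z^2 + y
trace(b a^-1 b^2 a^-1) = trace(b a^-1 b^2) * trace(a) - trace(b a^-1 b^2 a)  (eliminate a^-1) = x^2*y^3 - 2*x*y^2*z - x^2*y + y*z^2 + x*z - y
trace(a^-1 b^2 a^-3 b) = trace(b a^-1 b^2 a^-2) * trace(a) - trace(b a^-1 b^2 a^-1)  (eliminate a^-1) = x^4*y^3 - 2*x^3*y^2*z - x^4*y - 2*x^2*y^3 + x^2*y*z^2 + x^3*z + 3*x*y^2*z + 2*x^2*y - y*z^2 - 2*x*z + y

x^4*y^3 - 2*x^3*y^2*z - x^4*y - 2*x^2*y^3 + x^2*y*z^2 + x^3*z + 3*x*y^2*z + 2*x^2*y - y*z^2 - 2*x*z + y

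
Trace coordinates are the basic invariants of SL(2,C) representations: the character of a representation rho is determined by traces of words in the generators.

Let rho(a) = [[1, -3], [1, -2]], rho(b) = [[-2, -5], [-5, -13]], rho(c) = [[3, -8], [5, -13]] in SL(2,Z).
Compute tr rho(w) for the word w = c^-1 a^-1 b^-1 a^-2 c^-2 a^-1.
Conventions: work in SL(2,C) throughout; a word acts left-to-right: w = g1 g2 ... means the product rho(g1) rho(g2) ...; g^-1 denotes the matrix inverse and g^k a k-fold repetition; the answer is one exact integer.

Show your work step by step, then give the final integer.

-5740

rho(c^-1) = [[-13, 8], [-5, 3]]
... * rho(a^-1) = [[-2, 3], [-1, 1]]  ->  [[18, -31], [7, -12]]
... * rho(b^-1) = [[-13, 5], [5, -2]]  ->  [[-389, 152], [-151, 59]]
... * rho(a^-1) = [[-2, 3], [-1, 1]]  ->  [[626, -1015], [243, -394]]
... * rho(a^-1) = [[-2, 3], [-1, 1]]  ->  [[-237, 863], [-92, 335]]
... * rho(c^-1) = [[-13, 8], [-5, 3]]  ->  [[-1234, 693], [-479, 269]]
... * rho(c^-1) = [[-13, 8], [-5, 3]]  ->  [[12577, -7793], [4882, -3025]]
... * rho(a^-1) = [[-2, 3], [-1, 1]]  ->  [[-17361, 29938], [-6739, 11621]]
tr = -17361 + 11621 = -5740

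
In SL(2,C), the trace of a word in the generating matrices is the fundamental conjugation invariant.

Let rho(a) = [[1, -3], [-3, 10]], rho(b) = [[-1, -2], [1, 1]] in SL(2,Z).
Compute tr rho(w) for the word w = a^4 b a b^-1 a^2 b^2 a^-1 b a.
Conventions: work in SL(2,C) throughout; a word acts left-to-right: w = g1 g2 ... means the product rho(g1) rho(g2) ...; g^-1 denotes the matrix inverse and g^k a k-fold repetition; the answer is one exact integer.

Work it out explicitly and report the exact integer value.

rho(a) = [[1, -3], [-3, 10]]
... * rho(a) = [[1, -3], [-3, 10]]  ->  [[10, -33], [-33, 109]]
... * rho(a) = [[1, -3], [-3, 10]]  ->  [[109, -360], [-360, 1189]]
... * rho(a) = [[1, -3], [-3, 10]]  ->  [[1189, -3927], [-3927, 12970]]
... * rho(b) = [[-1, -2], [1, 1]]  ->  [[-5116, -6305], [16897, 20824]]
... * rho(a) = [[1, -3], [-3, 10]]  ->  [[13799, -47702], [-45575, 157549]]
... * rho(b^-1) = [[1, 2], [-1, -1]]  ->  [[61501, 75300], [-203124, -248699]]
... * rho(a) = [[1, -3], [-3, 10]]  ->  [[-164399, 568497], [542973, -1877618]]
... * rho(a) = [[1, -3], [-3, 10]]  ->  [[-1869890, 6178167], [6175827, -20405099]]
... * rho(b) = [[-1, -2], [1, 1]]  ->  [[8048057, 9917947], [-26580926, -32756753]]
... * rho(b) = [[-1, -2], [1, 1]]  ->  [[1869890, -6178167], [-6175827, 20405099]]
... * rho(a^-1) = [[10, 3], [3, 1]]  ->  [[164399, -568497], [-542973, 1877618]]
... * rho(b) = [[-1, -2], [1, 1]]  ->  [[-732896, -897295], [2420591, 2963564]]
... * rho(a) = [[1, -3], [-3, 10]]  ->  [[1958989, -6774262], [-6470101, 22373867]]
tr = 1958989 + 22373867 = 24332856

24332856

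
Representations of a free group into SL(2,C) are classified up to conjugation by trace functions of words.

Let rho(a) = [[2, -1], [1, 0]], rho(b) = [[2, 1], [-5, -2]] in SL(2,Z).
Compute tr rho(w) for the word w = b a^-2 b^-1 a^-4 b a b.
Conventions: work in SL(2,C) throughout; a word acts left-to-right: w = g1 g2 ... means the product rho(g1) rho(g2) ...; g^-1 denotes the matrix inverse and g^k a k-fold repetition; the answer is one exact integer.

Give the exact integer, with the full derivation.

rho(b) = [[2, 1], [-5, -2]]
... * rho(a^-1) = [[0, 1], [-1, 2]]  ->  [[-1, 4], [2, -9]]
... * rho(a^-1) = [[0, 1], [-1, 2]]  ->  [[-4, 7], [9, -16]]
... * rho(b^-1) = [[-2, -1], [5, 2]]  ->  [[43, 18], [-98, -41]]
... * rho(a^-1) = [[0, 1], [-1, 2]]  ->  [[-18, 79], [41, -180]]
... * rho(a^-1) = [[0, 1], [-1, 2]]  ->  [[-79, 140], [180, -319]]
... * rho(a^-1) = [[0, 1], [-1, 2]]  ->  [[-140, 201], [319, -458]]
... * rho(a^-1) = [[0, 1], [-1, 2]]  ->  [[-201, 262], [458, -597]]
... * rho(b) = [[2, 1], [-5, -2]]  ->  [[-1712, -725], [3901, 1652]]
... * rho(a) = [[2, -1], [1, 0]]  ->  [[-4149, 1712], [9454, -3901]]
... * rho(b) = [[2, 1], [-5, -2]]  ->  [[-16858, -7573], [38413, 17256]]
tr = -16858 + 17256 = 398

398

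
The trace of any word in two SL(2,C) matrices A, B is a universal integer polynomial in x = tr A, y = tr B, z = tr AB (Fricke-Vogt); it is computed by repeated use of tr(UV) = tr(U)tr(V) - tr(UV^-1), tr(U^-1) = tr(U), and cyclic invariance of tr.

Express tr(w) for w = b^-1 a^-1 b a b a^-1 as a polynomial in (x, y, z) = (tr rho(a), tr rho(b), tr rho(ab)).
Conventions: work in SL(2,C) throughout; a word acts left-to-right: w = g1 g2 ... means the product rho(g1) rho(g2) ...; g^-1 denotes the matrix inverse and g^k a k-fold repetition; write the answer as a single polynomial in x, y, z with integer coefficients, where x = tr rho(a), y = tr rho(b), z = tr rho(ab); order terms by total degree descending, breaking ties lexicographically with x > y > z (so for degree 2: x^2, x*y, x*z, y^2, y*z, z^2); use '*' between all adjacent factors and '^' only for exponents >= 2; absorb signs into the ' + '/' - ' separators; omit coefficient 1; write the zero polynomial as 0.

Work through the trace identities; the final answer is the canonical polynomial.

x*y*z^2 - x^2*z - y^2*z - z^3 + x*y + 3*z

so trace(b a b) = trace(b) trace(a b) - trace(a) = y*z - x
trace(a b a b) = trace(b a) trace(b a) - trace(1)   [split at repeated b] = z^2 - 2
trace(a b a) = trace(a) trace(b a) - trace(b) = x*z - y
so trace(b a b a b) = trace(b) trace(a b a b) - trace(a b a) = y*z^2 - x*z - y
trace(b a b a b a) = trace(a b) trace(a b a b) - trace(a^-1 b^-1)   [split at repeated a] = z^3 - 3*z
reduce: trace(a^-1 b a b a b) = trace(b a b a b) trace(a) - trace(b a b a b a) = x*y*z^2 - x^2*z - z^3 - x*y + 3*z
trace(b^-1 a^-1 b a b a) = trace(a^-1 b a b a) trace(b) - trace(a^-1 b a b a b) = -x*y*z^2 + x^2*z + y^2*z + z^3 - 3*z
so trace(b^-1 a^-1 b a b a^-1) = trace(b^-1 a^-1 b a b) trace(a) - trace(b^-1 a^-1 b a b a) = x*y*z^2 - x^2*z - y^2*z - z^3 + x*y + 3*z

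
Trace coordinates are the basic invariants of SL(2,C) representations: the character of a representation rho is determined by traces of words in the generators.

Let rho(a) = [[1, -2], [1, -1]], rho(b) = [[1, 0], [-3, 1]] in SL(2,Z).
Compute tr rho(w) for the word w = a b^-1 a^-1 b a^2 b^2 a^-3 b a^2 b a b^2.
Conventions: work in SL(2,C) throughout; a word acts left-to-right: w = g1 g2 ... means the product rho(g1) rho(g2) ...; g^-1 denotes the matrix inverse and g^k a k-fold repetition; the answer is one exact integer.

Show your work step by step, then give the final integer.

rho(a) = [[1, -2], [1, -1]]
... * rho(b^-1) = [[1, 0], [3, 1]]  ->  [[-5, -2], [-2, -1]]
... * rho(a^-1) = [[-1, 2], [-1, 1]]  ->  [[7, -12], [3, -5]]
... * rho(b) = [[1, 0], [-3, 1]]  ->  [[43, -12], [18, -5]]
... * rho(a) = [[1, -2], [1, -1]]  ->  [[31, -74], [13, -31]]
... * rho(a) = [[1, -2], [1, -1]]  ->  [[-43, 12], [-18, 5]]
... * rho(b) = [[1, 0], [-3, 1]]  ->  [[-79, 12], [-33, 5]]
... * rho(b) = [[1, 0], [-3, 1]]  ->  [[-115, 12], [-48, 5]]
... * rho(a^-1) = [[-1, 2], [-1, 1]]  ->  [[103, -218], [43, -91]]
... * rho(a^-1) = [[-1, 2], [-1, 1]]  ->  [[115, -12], [48, -5]]
... * rho(a^-1) = [[-1, 2], [-1, 1]]  ->  [[-103, 218], [-43, 91]]
... * rho(b) = [[1, 0], [-3, 1]]  ->  [[-757, 218], [-316, 91]]
... * rho(a) = [[1, -2], [1, -1]]  ->  [[-539, 1296], [-225, 541]]
... * rho(a) = [[1, -2], [1, -1]]  ->  [[757, -218], [316, -91]]
... * rho(b) = [[1, 0], [-3, 1]]  ->  [[1411, -218], [589, -91]]
... * rho(a) = [[1, -2], [1, -1]]  ->  [[1193, -2604], [498, -1087]]
... * rho(b) = [[1, 0], [-3, 1]]  ->  [[9005, -2604], [3759, -1087]]
... * rho(b) = [[1, 0], [-3, 1]]  ->  [[16817, -2604], [7020, -1087]]
tr = 16817 + -1087 = 15730

15730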